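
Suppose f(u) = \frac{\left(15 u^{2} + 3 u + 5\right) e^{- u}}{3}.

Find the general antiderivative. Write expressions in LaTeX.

f has the shape v'r + vr' for v = - 5 u^{2} - 11 u - \frac{38}{3} and r = e^{- u} — it is the derivative of the product v*r.
Check: d/du[\frac{\left(- 15 u^{2} - 33 u - 38\right) e^{- u}}{3}] = \frac{\left(15 u^{2} + 3 u + 5\right) e^{- u}}{3} = f(u).

F(u) = \frac{\left(- 15 u^{2} - 33 u - 38\right) e^{- u}}{3} + C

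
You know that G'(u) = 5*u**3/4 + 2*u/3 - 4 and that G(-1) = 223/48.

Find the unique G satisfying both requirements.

The integrand splits into summands that can be handled one at a time.
A general antiderivative is 5*u**4/16 + u**2/3 - 4*u + C.
The condition gives C = 223/48 - (223/48) = 0.
So G(u) = u*(15*u**3 + 16*u - 192)/48.
Check: d/du[u*(15*u**3 + 16*u - 192)/48] = 5*u**3/4 + 2*u/3 - 4 = G'(u).

G(u) = u*(15*u**3 + 16*u - 192)/48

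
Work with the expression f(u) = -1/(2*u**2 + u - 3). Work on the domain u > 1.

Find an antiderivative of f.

The denominator factors as (u - 1)*(2*u + 3); partial fractions split f into directly integrable pieces: 2/(5*(2*u + 3)) - 1/(5*(u - 1)).
Check: d/du[-log(u - 1)/5 + log(u + 3/2)/5] = -1/(2*u**2 + u - 3) = f(u).

An antiderivative is F(u) = -log(u - 1)/5 + log(u + 3/2)/5.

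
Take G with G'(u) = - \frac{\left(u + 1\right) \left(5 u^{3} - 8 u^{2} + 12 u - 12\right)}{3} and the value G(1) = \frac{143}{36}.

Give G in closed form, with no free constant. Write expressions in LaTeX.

G(u) = \frac{- 12 u^{5} + 9 u^{4} - 16 u^{3} + 144 u + 18}{36}

The proposed G(u) is checked by its d/du: the result must match the given G'(u).
A general antiderivative is - \frac{u^{5}}{3} + \frac{u^{4}}{4} - \frac{4 u^{3}}{9} + 4 u + C.
The condition gives C = \frac{143}{36} - (\frac{125}{36}) = \frac{1}{2}.
So G(u) = \frac{- 12 u^{5} + 9 u^{4} - 16 u^{3} + 144 u + 18}{36}.
Check: d/du[\frac{- 12 u^{5} + 9 u^{4} - 16 u^{3} + 144 u + 18}{36}] = - \frac{5 u^{4}}{3} + u^{3} - \frac{4 u^{2}}{3} + 4, which equals G'(u).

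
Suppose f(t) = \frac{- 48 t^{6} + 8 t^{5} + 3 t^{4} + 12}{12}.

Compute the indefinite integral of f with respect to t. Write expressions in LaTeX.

F(t) = - \frac{4 t^{7}}{7} + \frac{t^{6}}{9} + \frac{t^{5}}{20} + t + C

Since d/dt undoes antidifferentiation here, F'(t) = f(t) is required of F(t).
Check: d/dt[- \frac{4 t^{7}}{7} + \frac{t^{6}}{9} + \frac{t^{5}}{20} + t] = - 4 t^{6} + \frac{2 t^{5}}{3} + \frac{t^{4}}{4} + 1, which equals f(t).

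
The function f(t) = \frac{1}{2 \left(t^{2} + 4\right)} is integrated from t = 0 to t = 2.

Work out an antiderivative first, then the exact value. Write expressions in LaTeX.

An antiderivative F(t) passes only if d/dt[F] lands on f(t) exactly.
F(t) = \frac{\operatorname{atan}{\left(\frac{t}{2} \right)}}{4} is an antiderivative of f.
Check: d/dt[\frac{\operatorname{atan}{\left(\frac{t}{2} \right)}}{4}] = \frac{1}{2 t^{2} + 8}, which equals f(t).
F(2) = \frac{\pi}{16}; F(0) = 0.
Integral = F(2) - F(0) = \frac{\pi}{16}.

Antiderivative: F(t) = \frac{\operatorname{atan}{\left(\frac{t}{2} \right)}}{4}; value = \frac{\pi}{16}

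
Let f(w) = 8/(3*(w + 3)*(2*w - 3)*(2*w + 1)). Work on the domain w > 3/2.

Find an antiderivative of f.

An antiderivative is F(w) = 2*log(w - 3/2)/27 - 2*log(w + 1/2)/15 + 8*log(w + 3)/135.

The denominator factors as 3*(w + 3)*(2*w - 3)*(2*w + 1); partial fractions split f into directly integrable pieces: -4/(15*(2*w + 1)) + 4/(27*(2*w - 3)) + 8/(135*(w + 3)).
Check: d/dw[2*log(w - 3/2)/27 - 2*log(w + 1/2)/15 + 8*log(w + 3)/135] = 8/(12*w**3 + 24*w**2 - 45*w - 27), which equals f(w).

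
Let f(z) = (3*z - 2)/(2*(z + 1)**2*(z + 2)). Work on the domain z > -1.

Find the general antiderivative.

F(z) = (8*(z + 1)*log(z + 1) - 8*(z + 1)*log(z + 2) + 5)/(2*(z + 1)) + C

Factor the denominator (2*(z + 1)**2*(z + 2)) and decompose: f = -4/(z + 2) + 4/(z + 1) - 5/(2*(z + 1)**2); each piece integrates to a log, atan, or power term.
Check: d/dz[(8*(z + 1)*log(z + 1) - 8*(z + 1)*log(z + 2) + 5)/(2*(z + 1))] = (3*z - 2)/(2*z**3 + 8*z**2 + 10*z + 4), which equals f(z).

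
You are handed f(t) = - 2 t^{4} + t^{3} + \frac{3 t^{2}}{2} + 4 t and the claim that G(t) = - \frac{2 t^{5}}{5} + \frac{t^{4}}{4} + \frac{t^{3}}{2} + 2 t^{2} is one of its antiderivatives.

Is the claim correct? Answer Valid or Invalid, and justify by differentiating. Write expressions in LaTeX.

Valid. The derivative of G reproduces f.

d/dt[G] = - 2 t^{4} + t^{3} + \frac{3 t^{2}}{2} + 4 t
This equals f(t) exactly, so the claim holds.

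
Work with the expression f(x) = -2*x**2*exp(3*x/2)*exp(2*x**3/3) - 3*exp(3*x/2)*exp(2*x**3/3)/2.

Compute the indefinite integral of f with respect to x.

F(x) = -exp(2*x**3/3 + 3*x/2) + C

The substitution u = 2*x**3/3 + 3*x/2 works: f is exactly (dF/du)*(du/dx) for that inner function.
Check: d/dx[-exp(2*x**3/3 + 3*x/2)] = -2*x**2*exp(3*x/2)*exp(2*x**3/3) - 3*exp(3*x/2)*exp(2*x**3/3)/2 = f(x).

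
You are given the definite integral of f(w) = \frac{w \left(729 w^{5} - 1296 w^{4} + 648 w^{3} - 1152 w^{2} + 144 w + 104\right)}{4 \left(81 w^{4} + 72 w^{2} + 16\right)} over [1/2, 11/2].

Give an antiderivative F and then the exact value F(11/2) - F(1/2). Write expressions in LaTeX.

Antiderivative: F(w) = \frac{27 w^{5} - 72 w^{4} + 12 w^{3} - 32 w^{2} - 20}{36 w^{2} + 16}; value = \frac{1157499}{17680}

A candidate is checked by its d/dw: the result must match f(w).
F(w) = \frac{27 w^{5} - 72 w^{4} + 12 w^{3} - 32 w^{2} - 20}{36 w^{2} + 16} is an antiderivative of f.
Check: d/dw[\frac{27 w^{5} - 72 w^{4} + 12 w^{3} - 32 w^{2} - 20}{36 w^{2} + 16}] = \frac{729 w^{6} - 1296 w^{5} + 648 w^{4} - 1152 w^{3} + 144 w^{2} + 104 w}{324 w^{4} + 288 w^{2} + 64}, which equals f(w).
F(11/2) = \frac{454469}{7072}; F(1/2) = - \frac{193}{160}.
Integral = F(11/2) - F(1/2) = \frac{1157499}{17680}.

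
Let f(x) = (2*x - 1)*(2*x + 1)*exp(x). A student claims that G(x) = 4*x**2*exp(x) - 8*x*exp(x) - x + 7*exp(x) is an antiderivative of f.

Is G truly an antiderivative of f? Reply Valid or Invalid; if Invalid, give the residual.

Invalid: d/dx[G] - f = -1, which is not 0.

d/dx[G] = 4*x**2*exp(x) - exp(x) - 1
d/dx[G] - f(x) = -1 != 0.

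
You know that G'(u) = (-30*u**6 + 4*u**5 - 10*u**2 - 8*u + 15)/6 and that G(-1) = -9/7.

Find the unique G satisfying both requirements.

A first test for any G(u): its u-derivative must equal the given G'(u).
A general antiderivative is -5*u**7/7 + u**6/9 - 5*u**3/9 - 2*u**2/3 + 5*u/2 + C.
The condition gives C = -9/7 - (-25/14) = 1/2.
So G(u) = (-90*u**7 + 14*u**6 - 70*u**3 - 84*u**2 + 315*u + 63)/126.
Check: d/du[(-90*u**7 + 14*u**6 - 70*u**3 - 84*u**2 + 315*u + 63)/126] = -5*u**6 + 2*u**5/3 - 5*u**2/3 - 4*u/3 + 5/2, which equals G'(u).

G(u) = (-90*u**7 + 14*u**6 - 70*u**3 - 84*u**2 + 315*u + 63)/126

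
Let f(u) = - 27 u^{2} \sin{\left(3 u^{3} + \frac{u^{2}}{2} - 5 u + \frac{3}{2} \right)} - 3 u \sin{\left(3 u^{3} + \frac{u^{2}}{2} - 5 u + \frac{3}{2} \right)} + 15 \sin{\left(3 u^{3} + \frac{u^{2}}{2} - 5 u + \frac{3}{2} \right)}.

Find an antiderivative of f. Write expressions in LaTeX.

f matches the chain-rule pattern g'(h)*h' with inner function h(u) = 3 u^{3} + \frac{u^{2}}{2} - 5 u + \frac{3}{2}; substituting w = h(u) collapses the integral.
Check: d/du[3 \cos{\left(3 u^{3} + \frac{u^{2}}{2} - 5 u + \frac{3}{2} \right)}] = - 27 u^{2} \sin{\left(3 u^{3} + \frac{u^{2}}{2} - 5 u + \frac{3}{2} \right)} - 3 u \sin{\left(3 u^{3} + \frac{u^{2}}{2} - 5 u + \frac{3}{2} \right)} + 15 \sin{\left(3 u^{3} + \frac{u^{2}}{2} - 5 u + \frac{3}{2} \right)} = f(u).

An antiderivative is F(u) = 3 \cos{\left(3 u^{3} + \frac{u^{2}}{2} - 5 u + \frac{3}{2} \right)}.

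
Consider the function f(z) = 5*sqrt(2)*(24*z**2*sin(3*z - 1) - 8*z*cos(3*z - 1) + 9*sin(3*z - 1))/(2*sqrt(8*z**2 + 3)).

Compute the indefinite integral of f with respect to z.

f has the shape u'v + uv' for u = -5*sqrt(4*z**2 + 3/2) and v = cos(3*z - 1) — it is the derivative of the product u*v.
Check: d/dz[-5*sqrt(2)*sqrt(8*z**2 + 3)*cos(3*z - 1)/2] = (120*sqrt(2)*z**2*sin(3*z - 1) - 40*sqrt(2)*z*cos(3*z - 1) + 45*sqrt(2)*sin(3*z - 1))/(2*sqrt(8*z**2 + 3)), which equals f(z).

F(z) = -5*sqrt(2)*sqrt(8*z**2 + 3)*cos(3*z - 1)/2 + C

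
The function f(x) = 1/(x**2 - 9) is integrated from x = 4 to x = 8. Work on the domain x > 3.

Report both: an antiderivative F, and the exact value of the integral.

The denominator factors as (x - 3)*(x + 3); partial fractions split f into directly integrable pieces: -1/(6*(x + 3)) + 1/(6*(x - 3)).
F(x) = log(x - 3)/6 - log(x + 3)/6 is an antiderivative of f.
Check: d/dx[log(x - 3)/6 - log(x + 3)/6] = 1/(x**2 - 9) = f(x).
F(8) = -log(11)/6 + log(5)/6; F(4) = -log(7)/6.
Integral = F(8) - F(4) = -log(11)/6 + log(5)/6 + log(7)/6.

Antiderivative: F(x) = log(x - 3)/6 - log(x + 3)/6; value = -log(11)/6 + log(5)/6 + log(7)/6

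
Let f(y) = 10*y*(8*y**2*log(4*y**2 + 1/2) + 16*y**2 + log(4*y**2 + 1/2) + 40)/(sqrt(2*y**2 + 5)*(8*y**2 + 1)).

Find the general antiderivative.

f has the shape u'v + uv' for u = 5*sqrt(2*y**2 + 5) and v = log(4*y**2 + 1/2) — it is the derivative of the product u*v.
Check: d/dy[5*sqrt(2*y**2 + 5)*log(4*y**2 + 1/2)] = (80*y**3*log(4*y**2 + 1/2) + 160*y**3 + 10*y*log(4*y**2 + 1/2) + 400*y)/(8*y**2*sqrt(2*y**2 + 5) + sqrt(2*y**2 + 5)), which equals f(y).

F(y) = 5*sqrt(2*y**2 + 5)*log(4*y**2 + 1/2) + C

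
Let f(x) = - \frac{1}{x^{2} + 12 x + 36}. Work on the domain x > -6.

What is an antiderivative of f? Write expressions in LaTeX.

Since d/dx undoes antidifferentiation here, F'(x) = f(x) is required of F(x).
Check: d/dx[\frac{1}{x + 6}] = - \frac{1}{x^{2} + 12 x + 36} = f(x).

An antiderivative is F(x) = \frac{1}{x + 6}.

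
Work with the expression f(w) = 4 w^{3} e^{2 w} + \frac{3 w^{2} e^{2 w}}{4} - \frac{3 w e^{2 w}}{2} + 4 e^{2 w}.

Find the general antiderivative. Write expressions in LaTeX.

f has the shape u'v + uv' for u = 2 w^{3} - \frac{21 w^{2}}{8} + \frac{15 w}{8} + \frac{17}{16} and v = e^{2 w} — it is the derivative of the product u*v.
Check: d/dw[\frac{\left(32 w^{3} - 42 w^{2} + 30 w + 17\right) e^{2 w}}{16}] = 4 w^{3} e^{2 w} + \frac{3 w^{2} e^{2 w}}{4} - \frac{3 w e^{2 w}}{2} + 4 e^{2 w} = f(w).

F(w) = \frac{\left(32 w^{3} - 42 w^{2} + 30 w + 17\right) e^{2 w}}{16} + C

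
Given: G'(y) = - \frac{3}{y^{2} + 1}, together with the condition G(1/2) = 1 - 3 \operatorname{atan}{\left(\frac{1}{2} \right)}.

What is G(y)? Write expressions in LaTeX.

G(y) = 1 - 3 \operatorname{atan}{\left(y \right)}

Check a candidate G(y) by differentiating: d/dy[G] must match the given G'(y).
A general antiderivative is - 3 \operatorname{atan}{\left(y \right)} + C.
The condition gives C = 1 - 3 \operatorname{atan}{\left(\frac{1}{2} \right)} - (- 3 \operatorname{atan}{\left(\frac{1}{2} \right)}) = 1.
So G(y) = 1 - 3 \operatorname{atan}{\left(y \right)}.
Check: d/dy[1 - 3 \operatorname{atan}{\left(y \right)}] = - \frac{3}{y^{2} + 1} = G'(y).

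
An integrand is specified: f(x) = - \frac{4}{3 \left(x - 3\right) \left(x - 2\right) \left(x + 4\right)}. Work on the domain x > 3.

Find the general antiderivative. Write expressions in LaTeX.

F(x) = - \frac{4 \log{\left(x - 3 \right)}}{21} + \frac{2 \log{\left(x - 2 \right)}}{9} - \frac{2 \log{\left(x + 4 \right)}}{63} + C

Factor the denominator (3 \left(x - 3\right) \left(x - 2\right) \left(x + 4\right)) and decompose: f = - \frac{2}{63 \left(x + 4\right)} + \frac{2}{9 \left(x - 2\right)} - \frac{4}{21 \left(x - 3\right)}; each piece integrates to a log, atan, or power term.
Check: d/dx[- \frac{4 \log{\left(x - 3 \right)}}{21} + \frac{2 \log{\left(x - 2 \right)}}{9} - \frac{2 \log{\left(x + 4 \right)}}{63}] = - \frac{4}{3 x^{3} - 3 x^{2} - 42 x + 72}, which equals f(x).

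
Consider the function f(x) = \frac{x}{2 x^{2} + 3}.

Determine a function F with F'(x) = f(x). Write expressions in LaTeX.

The substitution u = 2 x^{2} + 3 works: f is exactly (dF/du)*(du/dx) for that inner function.
Check: d/dx[\frac{\log{\left(2 x^{2} + 3 \right)}}{4}] = \frac{x}{2 x^{2} + 3} = f(x).

An antiderivative is F(x) = \frac{\log{\left(2 x^{2} + 3 \right)}}{4}.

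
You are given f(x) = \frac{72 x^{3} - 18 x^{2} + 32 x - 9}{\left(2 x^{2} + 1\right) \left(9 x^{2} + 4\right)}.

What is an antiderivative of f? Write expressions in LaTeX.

An antiderivative is F(x) = \frac{4 \log{\left(4 x^{2} + 2 \right)} - 3 \operatorname{atan}{\left(\frac{3 x}{2} \right)}}{2}.

For F(x) to be correct the identity F'(x) - f(x) = 0 must hold.
Check: d/dx[\frac{4 \log{\left(4 x^{2} + 2 \right)} - 3 \operatorname{atan}{\left(\frac{3 x}{2} \right)}}{2}] = \frac{72 x^{3} - 18 x^{2} + 32 x - 9}{18 x^{4} + 17 x^{2} + 4}, which equals f(x).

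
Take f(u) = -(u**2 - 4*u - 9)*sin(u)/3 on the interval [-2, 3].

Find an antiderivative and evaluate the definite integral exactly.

Antiderivative: F(u) = u**2*cos(u)/3 - 2*u*sin(u)/3 - 4*u*cos(u)/3 + 4*sin(u)/3 - 11*cos(u)/3; value = -2*sin(3)/3 - cos(2)/3 + 8*sin(2)/3 - 14*cos(3)/3

Any candidate F(u) must reproduce f(u) exactly when differentiated.
F(u) = u**2*cos(u)/3 - 2*u*sin(u)/3 - 4*u*cos(u)/3 + 4*sin(u)/3 - 11*cos(u)/3 is an antiderivative of f.
Check: d/du[u**2*cos(u)/3 - 2*u*sin(u)/3 - 4*u*cos(u)/3 + 4*sin(u)/3 - 11*cos(u)/3] = -u**2*sin(u)/3 + 4*u*sin(u)/3 + 3*sin(u), which equals f(u).
F(3) = -2*sin(3)/3 - 14*cos(3)/3; F(-2) = -8*sin(2)/3 + cos(2)/3.
Integral = F(3) - F(-2) = -2*sin(3)/3 - cos(2)/3 + 8*sin(2)/3 - 14*cos(3)/3.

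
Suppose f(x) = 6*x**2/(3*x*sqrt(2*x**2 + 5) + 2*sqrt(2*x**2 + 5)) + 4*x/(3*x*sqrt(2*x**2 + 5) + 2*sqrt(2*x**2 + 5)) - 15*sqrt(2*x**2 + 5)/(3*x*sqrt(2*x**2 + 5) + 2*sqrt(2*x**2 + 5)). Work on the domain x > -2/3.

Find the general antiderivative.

F(x) = sqrt(2*x**2 + 5) - 5*log(3*x/2 + 1) + C

Integrate term by term and add the pieces.
Check: d/dx[sqrt(2*x**2 + 5) - 5*log(3*x/2 + 1)] = (6*x**2 + 4*x - 15*sqrt(2*x**2 + 5))/(3*x*sqrt(2*x**2 + 5) + 2*sqrt(2*x**2 + 5)), which equals f(x).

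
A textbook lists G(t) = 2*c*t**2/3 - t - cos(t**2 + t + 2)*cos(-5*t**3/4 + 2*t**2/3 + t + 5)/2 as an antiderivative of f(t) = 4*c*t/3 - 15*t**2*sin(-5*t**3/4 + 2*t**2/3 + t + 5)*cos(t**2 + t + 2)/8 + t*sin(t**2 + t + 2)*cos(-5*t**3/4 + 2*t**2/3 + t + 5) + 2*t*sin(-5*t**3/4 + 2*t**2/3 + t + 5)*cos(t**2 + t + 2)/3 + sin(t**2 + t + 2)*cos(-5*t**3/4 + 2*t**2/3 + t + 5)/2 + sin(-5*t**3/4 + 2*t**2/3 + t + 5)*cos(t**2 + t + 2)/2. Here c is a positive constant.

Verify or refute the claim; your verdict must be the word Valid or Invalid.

d/dt[G] = 4*c*t/3 - 15*t**2*sin(-5*t**3/4 + 2*t**2/3 + t + 5)*cos(t**2 + t + 2)/8 + t*sin(t**2 + t + 2)*cos(-5*t**3/4 + 2*t**2/3 + t + 5) + 2*t*sin(-5*t**3/4 + 2*t**2/3 + t + 5)*cos(t**2 + t + 2)/3 + sin(t**2 + t + 2)*cos(-5*t**3/4 + 2*t**2/3 + t + 5)/2 + sin(-5*t**3/4 + 2*t**2/3 + t + 5)*cos(t**2 + t + 2)/2 - 1
d/dt[G] - f(t) = -1 != 0.

Invalid: d/dt[G] - f = -1, which is not 0.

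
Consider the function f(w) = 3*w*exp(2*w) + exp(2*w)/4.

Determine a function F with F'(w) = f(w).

Recognize the product-rule pattern: f = u'v + uv' with u = 3*w/2 - 5/8, v = exp(2*w), so integration by parts undoes it.
Check: d/dw[(12*w - 5)*exp(2*w)/8] = 3*w*exp(2*w) + exp(2*w)/4 = f(w).

An antiderivative is F(w) = (12*w - 5)*exp(2*w)/8.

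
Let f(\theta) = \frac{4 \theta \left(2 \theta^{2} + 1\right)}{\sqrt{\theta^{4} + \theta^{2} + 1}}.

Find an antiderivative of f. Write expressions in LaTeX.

An antiderivative is F(\theta) = 4 \sqrt{\theta^{4} + \theta^{2} + 1}.

The substitution u = \theta^{4} + \theta^{2} + 1 works: f is exactly (dF/du)*(du/d\theta) for that inner function.
Check: d/d\theta[4 \sqrt{\theta^{4} + \theta^{2} + 1}] = \frac{8 \theta^{3} + 4 \theta}{\sqrt{\theta^{4} + \theta^{2} + 1}}, which equals f(\theta).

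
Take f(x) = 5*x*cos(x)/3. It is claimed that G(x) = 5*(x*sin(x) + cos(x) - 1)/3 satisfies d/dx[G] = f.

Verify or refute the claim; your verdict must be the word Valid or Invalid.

d/dx[G] = 5*x*cos(x)/3
This equals f(x) exactly, so the claim holds.

Valid: G'(x) = f(x).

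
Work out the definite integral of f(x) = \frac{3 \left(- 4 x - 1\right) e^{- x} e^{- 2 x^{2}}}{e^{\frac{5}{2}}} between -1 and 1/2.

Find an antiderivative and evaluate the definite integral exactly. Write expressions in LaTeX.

Antiderivative: F(x) = \frac{3 e^{- x} e^{- 2 x^{2}}}{e^{\frac{5}{2}}}; value = 0

f matches the chain-rule pattern g'(h)*h' with inner function h(x) = - 2 x^{2} - x - \frac{5}{2}; substituting u = h(x) collapses the integral.
F(x) = \frac{3 e^{- x} e^{- 2 x^{2}}}{e^{\frac{5}{2}}} is an antiderivative of f.
Check: d/dx[\frac{3 e^{- x} e^{- 2 x^{2}}}{e^{\frac{5}{2}}}] = \frac{\left(- 12 x - 3\right) e^{- x} e^{- 2 x^{2}}}{e^{\frac{5}{2}}}, which equals f(x).
F(1/2) = \frac{3}{e^{\frac{7}{2}}}; F(-1) = \frac{3}{e^{\frac{7}{2}}}.
Integral = F(1/2) - F(-1) = 0.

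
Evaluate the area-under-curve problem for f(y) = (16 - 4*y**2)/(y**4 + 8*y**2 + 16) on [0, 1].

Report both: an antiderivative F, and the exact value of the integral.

Antiderivative: F(y) = 4*y/(y**2 + 4); value = 4/5

f has the shape u'v + uv' for u = 4*y and v = 1/(y**2 + 4) — it is the derivative of the product u*v.
F(y) = 4*y/(y**2 + 4) is an antiderivative of f.
Check: d/dy[4*y/(y**2 + 4)] = (16 - 4*y**2)/(y**4 + 8*y**2 + 16) = f(y).
F(1) = 4/5; F(0) = 0.
Integral = F(1) - F(0) = 4/5.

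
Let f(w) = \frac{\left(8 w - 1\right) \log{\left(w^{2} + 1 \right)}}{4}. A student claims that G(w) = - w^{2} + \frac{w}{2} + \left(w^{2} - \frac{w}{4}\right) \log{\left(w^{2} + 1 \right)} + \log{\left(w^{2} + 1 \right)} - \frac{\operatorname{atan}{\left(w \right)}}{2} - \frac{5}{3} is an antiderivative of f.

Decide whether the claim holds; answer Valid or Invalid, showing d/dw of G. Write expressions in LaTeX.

d/dw[G] = 2 w \log{\left(w^{2} + 1 \right)} - \frac{\log{\left(w^{2} + 1 \right)}}{4}
This equals f(w) exactly, so the claim holds.

Valid - the claim checks out under differentiation.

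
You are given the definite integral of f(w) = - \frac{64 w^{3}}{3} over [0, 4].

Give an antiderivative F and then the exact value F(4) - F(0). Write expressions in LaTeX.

A first test for any F(w): its w-derivative must equal f(w) identically.
F(w) = - \frac{16 w^{4}}{3} is an antiderivative of f.
Check: d/dw[- \frac{16 w^{4}}{3}] = - \frac{64 w^{3}}{3} = f(w).
F(4) = - \frac{4096}{3}; F(0) = 0.
Integral = F(4) - F(0) = - \frac{4096}{3}.

Antiderivative: F(w) = - \frac{16 w^{4}}{3}; value = - \frac{4096}{3}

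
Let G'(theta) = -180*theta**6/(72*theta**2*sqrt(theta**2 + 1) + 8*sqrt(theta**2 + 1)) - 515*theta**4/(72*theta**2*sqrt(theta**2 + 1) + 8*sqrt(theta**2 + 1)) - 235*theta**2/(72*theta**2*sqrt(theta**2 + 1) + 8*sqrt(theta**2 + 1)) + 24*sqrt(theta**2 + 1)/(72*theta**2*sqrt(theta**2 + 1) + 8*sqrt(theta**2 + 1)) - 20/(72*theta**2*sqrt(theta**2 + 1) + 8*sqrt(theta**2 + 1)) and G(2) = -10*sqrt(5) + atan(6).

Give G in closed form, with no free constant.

G(theta) = -5*theta**3*sqrt(theta**2 + 1)/8 - 5*theta*sqrt(theta**2 + 1)/2 + atan(3*theta)

Integrate term by term and add the pieces.
A general antiderivative is 5*sqrt(theta**2 + 1)*(-theta**3/2 - 2*theta)/4 + atan(3*theta) + C.
The condition gives C = -10*sqrt(5) + atan(6) - (-10*sqrt(5) + atan(6)) = 0.
So G(theta) = -5*theta**3*sqrt(theta**2 + 1)/8 - 5*theta*sqrt(theta**2 + 1)/2 + atan(3*theta).
Check: d/dtheta[-5*theta**3*sqrt(theta**2 + 1)/8 - 5*theta*sqrt(theta**2 + 1)/2 + atan(3*theta)] = (-180*theta**6 - 515*theta**4 - 235*theta**2 + 24*sqrt(theta**2 + 1) - 20)/(72*theta**2*sqrt(theta**2 + 1) + 8*sqrt(theta**2 + 1)), which equals G'(theta).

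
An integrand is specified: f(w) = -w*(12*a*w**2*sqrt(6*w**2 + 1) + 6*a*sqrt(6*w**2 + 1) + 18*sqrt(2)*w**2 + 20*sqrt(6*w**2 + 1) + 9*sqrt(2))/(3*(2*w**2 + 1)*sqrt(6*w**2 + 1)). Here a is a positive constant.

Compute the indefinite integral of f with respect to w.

F(w) = -a*w**2 - sqrt(3*w**2 + 1/2) - 5*log(2*w**2 + 1)/3 + C

A first test for any F(w): its w-derivative must equal f(w) identically.
Check: d/dw[-a*w**2 - sqrt(3*w**2 + 1/2) - 5*log(2*w**2 + 1)/3] = (-12*a*w**3*sqrt(6*w**2 + 1) - 6*a*w*sqrt(6*w**2 + 1) - 18*sqrt(2)*w**3 - 20*w*sqrt(6*w**2 + 1) - 9*sqrt(2)*w)/(6*w**2*sqrt(6*w**2 + 1) + 3*sqrt(6*w**2 + 1)), which equals f(w).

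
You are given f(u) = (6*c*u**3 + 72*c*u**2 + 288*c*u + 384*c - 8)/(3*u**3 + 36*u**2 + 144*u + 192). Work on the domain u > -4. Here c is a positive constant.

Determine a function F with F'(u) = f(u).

An antiderivative is F(u) = 2*(3*c*u*(u + 4)**2 + 2)/(3*(u + 4)**2).

A candidate is checked by its d/du: the result must match f(u).
Check: d/du[2*(3*c*u*(u + 4)**2 + 2)/(3*(u + 4)**2)] = (6*c*u**3 + 72*c*u**2 + 288*c*u + 384*c - 8)/(3*u**3 + 36*u**2 + 144*u + 192) = f(u).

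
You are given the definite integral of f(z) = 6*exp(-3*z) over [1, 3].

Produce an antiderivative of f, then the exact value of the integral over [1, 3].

Antiderivative: F(z) = -2*exp(-3*z); value = -2*exp(-9) + 2*exp(-3)

A first test for any F(z): its z-derivative must equal f(z) identically.
F(z) = -2*exp(-3*z) is an antiderivative of f.
Check: d/dz[-2*exp(-3*z)] = 6*exp(-3*z) = f(z).
F(3) = -2*exp(-9); F(1) = -2*exp(-3).
Integral = F(3) - F(1) = -2*exp(-9) + 2*exp(-3).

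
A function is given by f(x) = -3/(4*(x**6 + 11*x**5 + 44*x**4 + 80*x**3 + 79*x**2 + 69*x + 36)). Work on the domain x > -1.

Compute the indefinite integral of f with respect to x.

Factor the denominator (4*(x + 1)*(x + 3)**2*(x + 4)*(x**2 + 1)) and decompose: f = 3*(29*x + 3)/(6800*(x**2 + 1)) + 1/(68*(x + 4)) + 3/(800*(x + 3)) + 3/(80*(x + 3)**2) - 1/(32*(x + 1)); each piece integrates to a log, atan, or power term.
Check: d/dx[(-425*x*log(x + 1) + 51*x*log(x + 3) + 200*x*log(x + 4) + 87*x*log(x**2 + 1) + 18*x*atan(x) - 1275*log(x + 1) + 153*log(x + 3) + 600*log(x + 4) + 261*log(x**2 + 1) + 54*atan(x) - 510)/(13600*(x + 3))] = -3/(4*x**6 + 44*x**5 + 176*x**4 + 320*x**3 + 316*x**2 + 276*x + 144), which equals f(x).

F(x) = (-425*x*log(x + 1) + 51*x*log(x + 3) + 200*x*log(x + 4) + 87*x*log(x**2 + 1) + 18*x*atan(x) - 1275*log(x + 1) + 153*log(x + 3) + 600*log(x + 4) + 261*log(x**2 + 1) + 54*atan(x) - 510)/(13600*(x + 3)) + C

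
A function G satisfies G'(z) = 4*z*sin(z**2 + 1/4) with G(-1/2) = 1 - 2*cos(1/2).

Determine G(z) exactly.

G(z) = 1 - 2*cos(z**2 + 1/4)

The substitution u = z**2 + 1/4 works: G'(z) is exactly (dG/du)*(du/dz) for that inner function.
A general antiderivative is -2*cos(z**2 + 1/4) + C.
The condition gives C = 1 - 2*cos(1/2) - (-2*cos(1/2)) = 1.
So G(z) = 1 - 2*cos(z**2 + 1/4).
Check: d/dz[1 - 2*cos(z**2 + 1/4)] = 4*z*sin(z**2 + 1/4) = G'(z).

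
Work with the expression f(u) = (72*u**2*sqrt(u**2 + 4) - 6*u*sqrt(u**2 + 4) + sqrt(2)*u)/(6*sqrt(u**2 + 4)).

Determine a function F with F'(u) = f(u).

Recover f(u) by differentiating a candidate F(u); any mismatch rules it out.
Check: d/du[4*u**3 - u**2/2 + sqrt(u**2/2 + 2)/3] = (72*u**2*sqrt(u**2 + 4) - 6*u*sqrt(u**2 + 4) + sqrt(2)*u)/(6*sqrt(u**2 + 4)) = f(u).

An antiderivative is F(u) = 4*u**3 - u**2/2 + sqrt(u**2/2 + 2)/3.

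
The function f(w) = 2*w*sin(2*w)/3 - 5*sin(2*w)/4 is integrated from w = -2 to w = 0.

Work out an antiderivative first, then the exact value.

The integrand splits into summands that can be handled one at a time.
F(w) = -w*cos(2*w)/3 + sin(2*w)/6 + 5*cos(2*w)/8 is an antiderivative of f.
Check: d/dw[-w*cos(2*w)/3 + sin(2*w)/6 + 5*cos(2*w)/8] = 2*w*sin(2*w)/3 - 5*sin(2*w)/4 = f(w).
F(0) = 5/8; F(-2) = 31*cos(4)/24 - sin(4)/6.
Integral = F(0) - F(-2) = sin(4)/6 + 5/8 - 31*cos(4)/24.

Antiderivative: F(w) = -w*cos(2*w)/3 + sin(2*w)/6 + 5*cos(2*w)/8; value = sin(4)/6 + 5/8 - 31*cos(4)/24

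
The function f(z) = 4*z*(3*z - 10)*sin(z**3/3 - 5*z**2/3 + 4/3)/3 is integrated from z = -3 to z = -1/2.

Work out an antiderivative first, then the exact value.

Antiderivative: F(z) = -4*cos(z**3/3 - 5*z**2/3 + 4/3); value = 4*cos(68/3) - 4*cos(7/8)

The substitution u = z**3/3 - 5*z**2/3 + 4/3 works: f is exactly (dF/du)*(du/dz) for that inner function.
F(z) = -4*cos(z**3/3 - 5*z**2/3 + 4/3) is an antiderivative of f.
Check: d/dz[-4*cos(z**3/3 - 5*z**2/3 + 4/3)] = 4*z**2*sin(z**3/3 - 5*z**2/3 + 4/3) - 40*z*sin(z**3/3 - 5*z**2/3 + 4/3)/3, which equals f(z).
F(-1/2) = -4*cos(7/8); F(-3) = -4*cos(68/3).
Integral = F(-1/2) - F(-3) = 4*cos(68/3) - 4*cos(7/8).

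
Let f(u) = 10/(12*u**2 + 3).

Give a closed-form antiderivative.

A candidate is checked by its d/du: the result must match f(u).
Check: d/du[5*atan(2*u)/3] = 10/(12*u**2 + 3) = f(u).

An antiderivative is F(u) = 5*atan(2*u)/3.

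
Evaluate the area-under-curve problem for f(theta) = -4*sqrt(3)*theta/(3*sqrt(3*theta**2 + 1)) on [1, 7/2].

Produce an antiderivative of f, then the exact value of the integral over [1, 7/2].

Antiderivative: F(theta) = -4*sqrt(3)*sqrt(3*theta**2 + 1)/9; value = -2*sqrt(453)/9 + 8*sqrt(3)/9

The substitution u = 4*theta**2 + 4/3 works: f is exactly (dF/du)*(du/dtheta) for that inner function.
F(theta) = -4*sqrt(3)*sqrt(3*theta**2 + 1)/9 is an antiderivative of f.
Check: d/dtheta[-4*sqrt(3)*sqrt(3*theta**2 + 1)/9] = -4*sqrt(3)*theta/(3*sqrt(3*theta**2 + 1)) = f(theta).
F(7/2) = -2*sqrt(453)/9; F(1) = -8*sqrt(3)/9.
Integral = F(7/2) - F(1) = -2*sqrt(453)/9 + 8*sqrt(3)/9.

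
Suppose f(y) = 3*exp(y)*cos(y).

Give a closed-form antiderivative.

An antiderivative is F(y) = 3*exp(y)*sin(y)/2 + 3*exp(y)*cos(y)/2.

A candidate is checked by its d/dy: the result must match f(y).
Check: d/dy[3*exp(y)*sin(y)/2 + 3*exp(y)*cos(y)/2] = 3*exp(y)*cos(y) = f(y).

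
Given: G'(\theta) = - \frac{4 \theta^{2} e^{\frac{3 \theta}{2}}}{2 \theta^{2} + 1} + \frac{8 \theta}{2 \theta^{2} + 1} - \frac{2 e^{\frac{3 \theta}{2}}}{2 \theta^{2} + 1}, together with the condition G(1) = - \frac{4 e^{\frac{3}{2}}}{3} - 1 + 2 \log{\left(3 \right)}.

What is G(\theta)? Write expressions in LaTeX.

Integrate term by term and add the pieces.
A general antiderivative is - \frac{4 e^{\frac{3 \theta}{2}}}{3} + 2 \log{\left(2 \theta^{2} + 1 \right)} + C.
The condition gives C = - \frac{4 e^{\frac{3}{2}}}{3} - 1 + 2 \log{\left(3 \right)} - (- \frac{4 e^{\frac{3}{2}}}{3} + 2 \log{\left(3 \right)}) = -1.
So G(\theta) = - \frac{4 e^{\frac{3 \theta}{2}}}{3} + 2 \log{\left(2 \theta^{2} + 1 \right)} - 1.
Check: d/d\theta[- \frac{4 e^{\frac{3 \theta}{2}}}{3} + 2 \log{\left(2 \theta^{2} + 1 \right)} - 1] = \frac{- 4 \theta^{2} e^{\frac{3 \theta}{2}} + 8 \theta - 2 e^{\frac{3 \theta}{2}}}{2 \theta^{2} + 1}, which equals G'(\theta).

G(\theta) = - \frac{4 e^{\frac{3 \theta}{2}}}{3} + 2 \log{\left(2 \theta^{2} + 1 \right)} - 1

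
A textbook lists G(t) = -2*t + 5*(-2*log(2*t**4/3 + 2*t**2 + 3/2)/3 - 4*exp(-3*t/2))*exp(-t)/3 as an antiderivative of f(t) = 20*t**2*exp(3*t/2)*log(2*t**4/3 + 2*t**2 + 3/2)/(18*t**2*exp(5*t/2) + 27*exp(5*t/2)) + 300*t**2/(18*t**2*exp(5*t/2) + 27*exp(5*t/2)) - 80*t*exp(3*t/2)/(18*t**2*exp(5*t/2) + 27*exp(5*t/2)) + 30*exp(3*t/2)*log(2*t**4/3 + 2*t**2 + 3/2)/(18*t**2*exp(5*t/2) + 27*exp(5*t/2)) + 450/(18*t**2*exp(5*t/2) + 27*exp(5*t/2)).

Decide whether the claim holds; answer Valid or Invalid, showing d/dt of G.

Invalid: d/dt[G] - f = -2, which is not 0.

d/dt[G] = (300*t**2*exp(5*t/2) - 36*t**2*exp(5*t) + 20*t**2*exp(4*t)*log(2*t**4/3 + 2*t**2 + 3/2) - 80*t*exp(4*t) + 450*exp(5*t/2) - 54*exp(5*t) + 30*exp(4*t)*log(2*t**4/3 + 2*t**2 + 3/2))/(18*t**2*exp(5*t) + 27*exp(5*t))
d/dt[G] - f(t) = -2 != 0.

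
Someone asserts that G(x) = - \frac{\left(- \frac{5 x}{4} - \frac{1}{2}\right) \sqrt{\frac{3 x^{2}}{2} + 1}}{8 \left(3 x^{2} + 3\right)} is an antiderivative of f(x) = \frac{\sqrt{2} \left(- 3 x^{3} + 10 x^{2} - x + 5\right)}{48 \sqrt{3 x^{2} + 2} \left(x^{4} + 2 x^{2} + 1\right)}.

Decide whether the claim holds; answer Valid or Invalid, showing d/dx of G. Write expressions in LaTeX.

Invalid: d/dx[G] - f = \frac{3 \sqrt{2} x^{3} \sqrt{3 x^{2} + 2} - 10 \sqrt{2} x^{2} \sqrt{3 x^{2} + 2} + \sqrt{2} x \sqrt{3 x^{2} + 2} - 5 \sqrt{2} \sqrt{3 x^{2} + 2}}{288 x^{6} + 768 x^{4} + 672 x^{2} + 192}, which is not 0.

d/dx[G] = \frac{- 3 \sqrt{2} x^{3} + 10 \sqrt{2} x^{2} - \sqrt{2} x + 5 \sqrt{2}}{96 x^{4} \sqrt{3 x^{2} + 2} + 192 x^{2} \sqrt{3 x^{2} + 2} + 96 \sqrt{3 x^{2} + 2}}
d/dx[G] - f(x) = \frac{3 \sqrt{2} x^{3} \sqrt{3 x^{2} + 2} - 10 \sqrt{2} x^{2} \sqrt{3 x^{2} + 2} + \sqrt{2} x \sqrt{3 x^{2} + 2} - 5 \sqrt{2} \sqrt{3 x^{2} + 2}}{288 x^{6} + 768 x^{4} + 672 x^{2} + 192} != 0.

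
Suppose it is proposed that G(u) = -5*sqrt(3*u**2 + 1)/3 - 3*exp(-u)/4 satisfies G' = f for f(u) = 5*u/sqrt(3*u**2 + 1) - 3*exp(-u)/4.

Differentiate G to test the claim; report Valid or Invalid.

Invalid: d/du[G] - f = (-20*u*exp(u) + 3*sqrt(3*u**2 + 1))*exp(-u)/(2*sqrt(3*u**2 + 1)), which is not 0.

d/du[G] = (-20*u*exp(u) + 3*sqrt(3*u**2 + 1))*exp(-u)/(4*sqrt(3*u**2 + 1))
d/du[G] - f(u) = (-20*u*exp(u) + 3*sqrt(3*u**2 + 1))*exp(-u)/(2*sqrt(3*u**2 + 1)) != 0.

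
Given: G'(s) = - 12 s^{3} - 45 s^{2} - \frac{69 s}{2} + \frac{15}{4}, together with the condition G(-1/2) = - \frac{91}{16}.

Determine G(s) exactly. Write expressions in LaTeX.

The substitution u = - s^{2} - \frac{5 s}{2} + \frac{1}{4} works: G'(s) is exactly (dG/du)*(du/ds) for that inner function.
A general antiderivative is - 3 \left(- s^{2} - \frac{5 s}{2} + \frac{1}{4}\right)^{2} + C.
The condition gives C = - \frac{91}{16} - (- \frac{75}{16}) = -1.
So G(s) = - 3 \left(- s^{2} - \frac{5 s}{2} + \frac{1}{4}\right)^{2} - 1.
Check: d/ds[- 3 \left(- s^{2} - \frac{5 s}{2} + \frac{1}{4}\right)^{2} - 1] = - 12 s^{3} - 45 s^{2} - \frac{69 s}{2} + \frac{15}{4} = G'(s).

G(s) = - 3 \left(- s^{2} - \frac{5 s}{2} + \frac{1}{4}\right)^{2} - 1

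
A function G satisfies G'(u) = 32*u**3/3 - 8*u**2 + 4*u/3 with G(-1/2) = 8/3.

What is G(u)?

G(u) = 2*(u**2*(2*u - 1)**2 + 3)/3

G'(u) matches the chain-rule pattern g'(h)*h' with inner function h(u) = 2*u**2 - u; substituting w = h(u) collapses the integral.
A general antiderivative is 2*(2*u**2 - u)**2/3 + C.
The condition gives C = 8/3 - (2/3) = 2.
So G(u) = 2*(u**2*(2*u - 1)**2 + 3)/3.
Check: d/du[2*(u**2*(2*u - 1)**2 + 3)/3] = 32*u**3/3 - 8*u**2 + 4*u/3 = G'(u).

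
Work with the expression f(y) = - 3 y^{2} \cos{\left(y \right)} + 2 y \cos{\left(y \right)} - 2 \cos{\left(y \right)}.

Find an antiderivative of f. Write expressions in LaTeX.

An antiderivative is F(y) = - 3 y^{2} \sin{\left(y \right)} + 2 y \sin{\left(y \right)} - 6 y \cos{\left(y \right)} + 4 \sin{\left(y \right)} + 2 \cos{\left(y \right)}.

The integrand splits into summands that can be handled one at a time.
Check: d/dy[- 3 y^{2} \sin{\left(y \right)} + 2 y \sin{\left(y \right)} - 6 y \cos{\left(y \right)} + 4 \sin{\left(y \right)} + 2 \cos{\left(y \right)}] = - 3 y^{2} \cos{\left(y \right)} + 2 y \cos{\left(y \right)} - 2 \cos{\left(y \right)} = f(y).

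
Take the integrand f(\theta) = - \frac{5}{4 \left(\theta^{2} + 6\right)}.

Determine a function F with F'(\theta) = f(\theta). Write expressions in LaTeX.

An antiderivative is F(\theta) = - \frac{5 \sqrt{6} \operatorname{atan}{\left(\frac{\sqrt{6} \theta}{6} \right)}}{24}.

Any candidate F(\theta) must reproduce f(\theta) exactly when differentiated.
Check: d/d\theta[- \frac{5 \sqrt{6} \operatorname{atan}{\left(\frac{\sqrt{6} \theta}{6} \right)}}{24}] = - \frac{5}{4 \theta^{2} + 24}, which equals f(\theta).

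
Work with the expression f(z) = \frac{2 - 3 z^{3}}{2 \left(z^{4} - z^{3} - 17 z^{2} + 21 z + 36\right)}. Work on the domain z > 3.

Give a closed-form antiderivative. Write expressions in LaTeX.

The denominator factors as 2 \left(z - 3\right)^{2} \left(z + 1\right) \left(z + 4\right); partial fractions split f into directly integrable pieces: - \frac{97}{147 \left(z + 4\right)} + \frac{5}{96 \left(z + 1\right)} - \frac{1399}{1568 \left(z - 3\right)} - \frac{79}{56 \left(z - 3\right)^{2}}.
Check: d/dz[- \frac{1399 \log{\left(z - 3 \right)}}{1568} + \frac{5 \log{\left(z + 1 \right)}}{96} - \frac{97 \log{\left(z + 4 \right)}}{147} + \frac{79}{56 z - 168}] = \frac{2 - 3 z^{3}}{2 z^{4} - 2 z^{3} - 34 z^{2} + 42 z + 72}, which equals f(z).

An antiderivative is F(z) = - \frac{1399 \log{\left(z - 3 \right)}}{1568} + \frac{5 \log{\left(z + 1 \right)}}{96} - \frac{97 \log{\left(z + 4 \right)}}{147} + \frac{79}{56 z - 168}.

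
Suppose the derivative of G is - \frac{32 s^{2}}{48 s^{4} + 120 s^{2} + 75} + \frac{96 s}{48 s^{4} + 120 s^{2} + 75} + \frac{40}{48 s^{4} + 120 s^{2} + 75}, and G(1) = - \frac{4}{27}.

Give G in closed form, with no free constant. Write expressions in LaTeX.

G(s) = \frac{4 \left(2 s - 3\right)}{3 \left(4 s^{2} + 5\right)}

G'(s) has the shape u'v + uv' for u = \frac{1}{2 s^{2} + \frac{5}{2}} and v = \frac{4 s}{3} - 2 — it is the derivative of the product u*v.
A general antiderivative is \frac{\frac{4 s}{3} - 2}{2 s^{2} + \frac{5}{2}} + C.
The condition gives C = - \frac{4}{27} - (- \frac{4}{27}) = 0.
So G(s) = \frac{4 \left(2 s - 3\right)}{3 \left(4 s^{2} + 5\right)}.
Check: d/ds[\frac{4 \left(2 s - 3\right)}{3 \left(4 s^{2} + 5\right)}] = \frac{- 32 s^{2} + 96 s + 40}{48 s^{4} + 120 s^{2} + 75}, which equals G'(s).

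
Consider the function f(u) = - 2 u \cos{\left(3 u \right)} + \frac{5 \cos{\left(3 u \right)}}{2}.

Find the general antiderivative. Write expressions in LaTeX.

The integrand splits into summands that can be handled one at a time.
Check: d/du[- \frac{2 u \sin{\left(3 u \right)}}{3} + \frac{5 \sin{\left(3 u \right)}}{6} - \frac{2 \cos{\left(3 u \right)}}{9}] = - 2 u \cos{\left(3 u \right)} + \frac{5 \cos{\left(3 u \right)}}{2} = f(u).

F(u) = - \frac{2 u \sin{\left(3 u \right)}}{3} + \frac{5 \sin{\left(3 u \right)}}{6} - \frac{2 \cos{\left(3 u \right)}}{9} + C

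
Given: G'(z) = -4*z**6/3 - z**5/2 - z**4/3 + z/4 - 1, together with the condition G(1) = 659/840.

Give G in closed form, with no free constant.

G(z) = -4*z**7/21 - z**6/12 - z**5/15 + z**2/8 - z + 2

Integrate term by term and add the pieces.
A general antiderivative is -4*z**7/21 - z**6/12 - z**5/15 + z**2/8 - z + C.
The condition gives C = 659/840 - (-1021/840) = 2.
So G(z) = -4*z**7/21 - z**6/12 - z**5/15 + z**2/8 - z + 2.
Check: d/dz[-4*z**7/21 - z**6/12 - z**5/15 + z**2/8 - z + 2] = -4*z**6/3 - z**5/2 - z**4/3 + z/4 - 1 = G'(z).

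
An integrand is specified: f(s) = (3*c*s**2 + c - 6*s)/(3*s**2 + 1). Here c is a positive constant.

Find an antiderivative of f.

An antiderivative is F(s) = c*s - log(2*s**2 + 2/3).

Recover f(s) by differentiating a candidate F(s); any mismatch rules it out.
Check: d/ds[c*s - log(2*s**2 + 2/3)] = (3*c*s**2 + c - 6*s)/(3*s**2 + 1) = f(s).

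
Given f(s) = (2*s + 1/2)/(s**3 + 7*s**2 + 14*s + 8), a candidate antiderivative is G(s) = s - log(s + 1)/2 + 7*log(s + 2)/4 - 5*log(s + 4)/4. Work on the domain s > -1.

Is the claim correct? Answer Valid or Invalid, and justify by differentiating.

d/ds[G] = (2*s**3 + 14*s**2 + 32*s + 17)/(2*s**3 + 14*s**2 + 28*s + 16)
d/ds[G] - f(s) = 1 != 0.

Invalid: d/ds[G] - f = 1, which is not 0.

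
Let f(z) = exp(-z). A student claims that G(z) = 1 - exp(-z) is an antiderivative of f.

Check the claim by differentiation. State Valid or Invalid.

d/dz[G] = exp(-z)
This equals f(z) exactly, so the claim holds.

Valid - the claim checks out under differentiation.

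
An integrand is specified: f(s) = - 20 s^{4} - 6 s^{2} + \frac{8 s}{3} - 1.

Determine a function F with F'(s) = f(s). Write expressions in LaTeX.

The integrand splits into summands that can be handled one at a time.
Check: d/ds[- 4 s^{5} - 2 s^{3} + \frac{4 s^{2}}{3} - s] = - 20 s^{4} - 6 s^{2} + \frac{8 s}{3} - 1 = f(s).

An antiderivative is F(s) = - 4 s^{5} - 2 s^{3} + \frac{4 s^{2}}{3} - s.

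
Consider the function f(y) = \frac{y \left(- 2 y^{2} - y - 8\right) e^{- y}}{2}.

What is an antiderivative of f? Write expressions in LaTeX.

f has the shape u'v + uv' for u = y^{3} + \frac{7 y^{2}}{2} + 11 y + 11 and v = e^{- y} — it is the derivative of the product u*v.
Check: d/dy[\frac{\left(2 y^{3} + 7 y^{2} + 22 y + 22\right) e^{- y}}{2}] = \frac{\left(- 2 y^{3} - y^{2} - 8 y\right) e^{- y}}{2}, which equals f(y).

An antiderivative is F(y) = \frac{\left(2 y^{3} + 7 y^{2} + 22 y + 22\right) e^{- y}}{2}.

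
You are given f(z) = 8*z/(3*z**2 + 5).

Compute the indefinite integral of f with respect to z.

The substitution u = z**2 + 5/3 works: f is exactly (dF/du)*(du/dz) for that inner function.
Check: d/dz[4*log(z**2 + 5/3)/3] = 8*z/(3*z**2 + 5) = f(z).

F(z) = 4*log(z**2 + 5/3)/3 + C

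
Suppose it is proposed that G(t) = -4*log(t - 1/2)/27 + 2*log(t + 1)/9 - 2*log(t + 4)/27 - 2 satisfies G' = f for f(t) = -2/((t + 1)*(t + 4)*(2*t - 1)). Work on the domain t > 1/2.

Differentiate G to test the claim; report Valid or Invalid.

d/dt[G] = -2/(2*t**3 + 9*t**2 + 3*t - 4)
This equals f(t) exactly, so the claim holds.

Valid - the claim checks out under differentiation.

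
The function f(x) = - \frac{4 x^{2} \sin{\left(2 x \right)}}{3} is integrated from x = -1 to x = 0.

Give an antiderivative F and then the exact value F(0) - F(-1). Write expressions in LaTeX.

Differentiate the proposed F(x) back; it has to land on f(x) exactly.
F(x) = \frac{2 x^{2} \cos{\left(2 x \right)} - 2 x \sin{\left(2 x \right)} - \cos{\left(2 x \right)}}{3} is an antiderivative of f.
Check: d/dx[\frac{2 x^{2} \cos{\left(2 x \right)} - 2 x \sin{\left(2 x \right)} - \cos{\left(2 x \right)}}{3}] = - \frac{4 x^{2} \sin{\left(2 x \right)}}{3} = f(x).
F(0) = - \frac{1}{3}; F(-1) = - \frac{2 \sin{\left(2 \right)}}{3} + \frac{\cos{\left(2 \right)}}{3}.
Integral = F(0) - F(-1) = - \frac{1}{3} - \frac{\cos{\left(2 \right)}}{3} + \frac{2 \sin{\left(2 \right)}}{3}.

Antiderivative: F(x) = \frac{2 x^{2} \cos{\left(2 x \right)} - 2 x \sin{\left(2 x \right)} - \cos{\left(2 x \right)}}{3}; value = - \frac{1}{3} - \frac{\cos{\left(2 \right)}}{3} + \frac{2 \sin{\left(2 \right)}}{3}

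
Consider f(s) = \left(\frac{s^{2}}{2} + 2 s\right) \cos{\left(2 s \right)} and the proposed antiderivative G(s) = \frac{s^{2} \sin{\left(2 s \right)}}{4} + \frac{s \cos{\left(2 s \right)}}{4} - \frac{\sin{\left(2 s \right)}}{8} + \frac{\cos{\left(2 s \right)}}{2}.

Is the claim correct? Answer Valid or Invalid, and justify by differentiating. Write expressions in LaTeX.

d/ds[G] = \frac{s^{2} \cos{\left(2 s \right)}}{2} - \sin{\left(2 s \right)}
d/ds[G] - f(s) = - 2 s \cos{\left(2 s \right)} - \sin{\left(2 s \right)} != 0.

Invalid: d/ds[G] - f = - 2 s \cos{\left(2 s \right)} - \sin{\left(2 s \right)}, which is not 0.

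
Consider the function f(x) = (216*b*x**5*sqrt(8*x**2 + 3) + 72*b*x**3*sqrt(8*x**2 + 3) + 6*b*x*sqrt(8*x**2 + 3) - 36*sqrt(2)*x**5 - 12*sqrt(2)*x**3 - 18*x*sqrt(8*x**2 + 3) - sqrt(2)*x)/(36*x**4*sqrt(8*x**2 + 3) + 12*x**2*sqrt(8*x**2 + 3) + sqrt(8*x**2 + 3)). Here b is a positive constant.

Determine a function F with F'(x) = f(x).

An antiderivative is F(x) = (72*sqrt(2)*b*x**4 + 12*sqrt(2)*b*x**2 - 6*x**2*sqrt(8*x**2 + 3) - sqrt(8*x**2 + 3) + 6*sqrt(2))/(24*sqrt(2)*x**2 + 4*sqrt(2)).

An antiderivative F(x) passes only if d/dx[F] lands on f(x) exactly.
Check: d/dx[(72*sqrt(2)*b*x**4 + 12*sqrt(2)*b*x**2 - 6*x**2*sqrt(8*x**2 + 3) - sqrt(8*x**2 + 3) + 6*sqrt(2))/(24*sqrt(2)*x**2 + 4*sqrt(2))] = (216*b*x**5*sqrt(8*x**2 + 3) + 72*b*x**3*sqrt(8*x**2 + 3) + 6*b*x*sqrt(8*x**2 + 3) - 36*sqrt(2)*x**5 - 12*sqrt(2)*x**3 - 18*x*sqrt(8*x**2 + 3) - sqrt(2)*x)/(36*x**4*sqrt(8*x**2 + 3) + 12*x**2*sqrt(8*x**2 + 3) + sqrt(8*x**2 + 3)) = f(x).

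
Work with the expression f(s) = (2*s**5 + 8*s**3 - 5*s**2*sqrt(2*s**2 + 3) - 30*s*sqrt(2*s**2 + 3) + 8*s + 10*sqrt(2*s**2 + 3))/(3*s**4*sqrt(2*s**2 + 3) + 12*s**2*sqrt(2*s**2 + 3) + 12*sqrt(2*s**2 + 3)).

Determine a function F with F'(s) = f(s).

An antiderivative F(s) passes only if d/ds[F] lands on f(s) exactly.
Check: d/ds[(s**2*sqrt(2*s**2 + 3) + 5*s + 2*sqrt(2*s**2 + 3) + 15)/(3*(s**2 + 2))] = (2*s**5 + 8*s**3 - 5*s**2*sqrt(2*s**2 + 3) - 30*s*sqrt(2*s**2 + 3) + 8*s + 10*sqrt(2*s**2 + 3))/(3*s**4*sqrt(2*s**2 + 3) + 12*s**2*sqrt(2*s**2 + 3) + 12*sqrt(2*s**2 + 3)) = f(s).

An antiderivative is F(s) = (s**2*sqrt(2*s**2 + 3) + 5*s + 2*sqrt(2*s**2 + 3) + 15)/(3*(s**2 + 2)).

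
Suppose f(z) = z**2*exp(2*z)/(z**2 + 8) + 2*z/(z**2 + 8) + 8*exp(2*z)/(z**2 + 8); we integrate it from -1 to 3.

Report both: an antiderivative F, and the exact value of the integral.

The integrand splits into summands that can be handled one at a time.
F(z) = exp(2*z)/2 + log(z**2/2 + 4) is an antiderivative of f.
Check: d/dz[exp(2*z)/2 + log(z**2/2 + 4)] = (z**2*exp(2*z) + 2*z + 8*exp(2*z))/(z**2 + 8), which equals f(z).
F(3) = log(17/2) + exp(6)/2; F(-1) = exp(-2)/2 + log(9/2).
Integral = F(3) - F(-1) = -log(9/2) - exp(-2)/2 + log(17/2) + exp(6)/2.

Antiderivative: F(z) = exp(2*z)/2 + log(z**2/2 + 4); value = -log(9/2) - exp(-2)/2 + log(17/2) + exp(6)/2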